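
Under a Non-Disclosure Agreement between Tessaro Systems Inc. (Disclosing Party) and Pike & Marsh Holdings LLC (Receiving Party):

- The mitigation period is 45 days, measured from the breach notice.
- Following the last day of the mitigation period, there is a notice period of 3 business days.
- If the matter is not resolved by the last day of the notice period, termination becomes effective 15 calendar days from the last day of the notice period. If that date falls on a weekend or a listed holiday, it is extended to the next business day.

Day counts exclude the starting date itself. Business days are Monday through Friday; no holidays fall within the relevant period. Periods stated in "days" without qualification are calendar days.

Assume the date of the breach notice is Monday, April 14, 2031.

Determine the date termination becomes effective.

The last day of the mitigation period: April 14, 2031 + 45 days = May 29, 2031.
The last day of the notice period: counting 3 business days from Thursday, May 29, 2031 (May 30, Jun 2, Jun 3, skipping weekends) reaches Tuesday, June 3, 2031.
The date termination becomes effective: June 3, 2031 + 15 days = June 18, 2031. June 18, 2031 is a Wednesday, so no roll-forward applies.

June 18, 2031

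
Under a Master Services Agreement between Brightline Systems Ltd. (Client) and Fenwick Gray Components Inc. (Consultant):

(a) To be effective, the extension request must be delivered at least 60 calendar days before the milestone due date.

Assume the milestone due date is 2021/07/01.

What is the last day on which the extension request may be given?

2021/05/02

2021/07/01 minus 60 days is 2021/05/02.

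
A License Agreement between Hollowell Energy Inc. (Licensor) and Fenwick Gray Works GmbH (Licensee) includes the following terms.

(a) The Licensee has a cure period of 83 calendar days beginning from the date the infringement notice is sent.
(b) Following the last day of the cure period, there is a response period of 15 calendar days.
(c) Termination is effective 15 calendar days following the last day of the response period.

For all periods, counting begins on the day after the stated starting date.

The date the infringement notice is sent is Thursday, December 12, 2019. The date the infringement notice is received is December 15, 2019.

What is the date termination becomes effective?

The last day of the cure period: December 12, 2019 + 83 days = March 4, 2020.
The last day of the response period: March 4, 2020 + 15 days = March 19, 2020.
Adding 15 calendar days to March 19, 2020 gives April 3, 2020, which is the date termination becomes effective.

April 3, 2020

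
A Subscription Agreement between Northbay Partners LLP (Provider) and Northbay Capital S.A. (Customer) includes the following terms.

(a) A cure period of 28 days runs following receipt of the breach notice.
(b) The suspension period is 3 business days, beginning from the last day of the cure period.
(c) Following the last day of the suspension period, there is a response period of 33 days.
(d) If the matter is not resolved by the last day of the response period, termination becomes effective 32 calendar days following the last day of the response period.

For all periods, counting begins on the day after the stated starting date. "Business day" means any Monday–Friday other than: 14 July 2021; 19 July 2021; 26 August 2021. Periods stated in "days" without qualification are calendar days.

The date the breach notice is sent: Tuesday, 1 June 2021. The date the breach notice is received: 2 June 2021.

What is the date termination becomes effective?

8 September 2021

Adding 28 calendar days to 2 June 2021 gives 30 June 2021, which is the last day of the cure period.
From Wednesday, 30 June 2021, 3 business days (Jul 1, Jul 2, Jul 5, skipping weekends) brings us to Monday, 5 July 2021, which is the last day of the suspension period.
The last day of the response period: 33 calendar days after 5 July 2021 is 7 August 2021.
The date termination becomes effective: 7 August 2021 + 32 days = 8 September 2021.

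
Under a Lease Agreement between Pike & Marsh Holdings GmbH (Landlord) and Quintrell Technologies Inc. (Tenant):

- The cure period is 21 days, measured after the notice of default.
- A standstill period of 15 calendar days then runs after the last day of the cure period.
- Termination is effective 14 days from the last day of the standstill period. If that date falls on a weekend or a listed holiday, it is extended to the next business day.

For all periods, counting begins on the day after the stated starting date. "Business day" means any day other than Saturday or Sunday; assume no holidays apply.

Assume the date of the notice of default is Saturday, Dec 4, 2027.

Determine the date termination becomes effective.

Jan 24, 2028

The last day of the cure period: Dec 4, 2027 + 21 days = Dec 25, 2027.
Adding 15 calendar days to Dec 25, 2027 gives Jan 9, 2028, which is the last day of the standstill period.
The date termination becomes effective: 14 calendar days after Jan 9, 2028 is Jan 23, 2028. That falls on a Sunday, so it rolls to the next business day, Monday, Jan 24, 2028.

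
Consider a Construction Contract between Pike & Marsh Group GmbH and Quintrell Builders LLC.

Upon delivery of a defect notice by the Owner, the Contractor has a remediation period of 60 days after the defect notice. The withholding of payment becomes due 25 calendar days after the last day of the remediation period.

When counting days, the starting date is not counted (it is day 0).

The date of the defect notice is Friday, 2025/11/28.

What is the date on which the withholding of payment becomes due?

2026/02/21

The last day of the remediation period: 2025/11/28 + 60 days = 2026/01/27.
Adding 25 calendar days to 2026/01/27 gives 2026/02/21, which is the date on which the withholding of payment becomes due.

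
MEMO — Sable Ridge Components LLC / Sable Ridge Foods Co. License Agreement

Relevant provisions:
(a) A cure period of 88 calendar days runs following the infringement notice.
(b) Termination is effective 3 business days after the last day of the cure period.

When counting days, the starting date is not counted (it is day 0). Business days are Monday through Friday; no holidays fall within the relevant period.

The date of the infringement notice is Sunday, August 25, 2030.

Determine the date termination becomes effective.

November 26, 2030

The last day of the cure period: 88 calendar days after August 25, 2030 is November 21, 2030.
From Thursday, November 21, 2030, 3 business days (Nov 22, Nov 25, Nov 26, skipping weekends) brings us to Tuesday, November 26, 2030, which is the date termination becomes effective.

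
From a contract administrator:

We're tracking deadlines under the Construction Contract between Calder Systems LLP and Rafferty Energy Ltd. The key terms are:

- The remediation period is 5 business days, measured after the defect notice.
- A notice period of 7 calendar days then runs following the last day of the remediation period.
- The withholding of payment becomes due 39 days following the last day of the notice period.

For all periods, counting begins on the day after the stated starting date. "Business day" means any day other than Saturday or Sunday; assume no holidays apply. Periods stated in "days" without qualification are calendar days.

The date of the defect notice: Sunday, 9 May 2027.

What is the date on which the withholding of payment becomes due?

From Sunday, 9 May 2027, 5 business days (May 10, May 11, May 12, May 13, May 14, skipping weekends) brings us to Friday, 14 May 2027, which is the last day of the remediation period.
Adding 7 calendar days to 14 May 2027 gives 21 May 2027, which is the last day of the notice period.
The date on which the withholding of payment becomes due: 21 May 2027 + 39 days = 29 June 2027.

29 June 2027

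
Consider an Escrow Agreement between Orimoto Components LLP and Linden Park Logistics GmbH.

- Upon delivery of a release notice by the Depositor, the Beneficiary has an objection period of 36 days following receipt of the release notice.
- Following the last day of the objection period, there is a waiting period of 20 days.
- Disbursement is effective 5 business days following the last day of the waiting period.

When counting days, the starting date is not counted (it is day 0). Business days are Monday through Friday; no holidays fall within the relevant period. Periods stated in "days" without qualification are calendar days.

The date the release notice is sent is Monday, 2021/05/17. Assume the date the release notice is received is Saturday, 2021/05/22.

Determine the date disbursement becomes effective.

2021/07/23

The last day of the objection period: 2021/05/22 + 36 days = 2021/06/27.
The last day of the waiting period: 20 calendar days after 2021/06/27 is 2021/07/17.
The date disbursement becomes effective: counting 5 business days from Saturday, 2021/07/17 (Jul 19, Jul 20, Jul 21, Jul 22, Jul 23, skipping weekends) reaches Friday, 2021/07/23.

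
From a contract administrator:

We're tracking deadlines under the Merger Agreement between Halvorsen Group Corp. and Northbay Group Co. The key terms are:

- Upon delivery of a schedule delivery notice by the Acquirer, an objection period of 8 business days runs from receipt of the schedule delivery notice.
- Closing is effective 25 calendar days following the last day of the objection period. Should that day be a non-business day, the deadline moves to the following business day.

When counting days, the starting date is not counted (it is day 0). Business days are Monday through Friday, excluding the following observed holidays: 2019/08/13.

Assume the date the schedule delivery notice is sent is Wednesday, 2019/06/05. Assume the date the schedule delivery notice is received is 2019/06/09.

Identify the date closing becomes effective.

The last day of the objection period: 8 business days after Sunday, 2019/06/09, skipping weekends — Jun 10, Jun 11, Jun 12, Jun 13, Jun 14, Jun 17, Jun 18, Jun 19 — lands on Wednesday, 2019/06/19.
The date closing becomes effective: 25 calendar days after 2019/06/19 is 2019/07/14. That falls on a Sunday, so it rolls to the next business day, Monday, 2019/07/15.

2019/07/15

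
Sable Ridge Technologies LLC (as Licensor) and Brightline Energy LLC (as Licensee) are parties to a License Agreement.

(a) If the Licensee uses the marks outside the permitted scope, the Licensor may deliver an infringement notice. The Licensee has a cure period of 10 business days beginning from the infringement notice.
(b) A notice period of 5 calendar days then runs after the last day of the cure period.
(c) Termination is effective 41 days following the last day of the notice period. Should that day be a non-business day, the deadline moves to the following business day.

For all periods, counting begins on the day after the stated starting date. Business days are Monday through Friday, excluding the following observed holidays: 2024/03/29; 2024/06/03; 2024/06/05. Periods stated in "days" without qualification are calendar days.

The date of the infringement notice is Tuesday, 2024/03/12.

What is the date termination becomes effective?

2024/05/13

The last day of the cure period: counting 10 business days from Tuesday, 2024/03/12 (Mar 13, Mar 14, Mar 15, Mar 18, Mar 19, Mar 20, Mar 21, Mar 22, Mar 25, Mar 26, skipping weekends) reaches Tuesday, 2024/03/26.
The last day of the notice period: 2024/03/26 + 5 days = 2024/03/31.
The date termination becomes effective: 41 calendar days after 2024/03/31 is 2024/05/11. That falls on a Saturday, so it rolls to the next business day, Monday, 2024/05/13.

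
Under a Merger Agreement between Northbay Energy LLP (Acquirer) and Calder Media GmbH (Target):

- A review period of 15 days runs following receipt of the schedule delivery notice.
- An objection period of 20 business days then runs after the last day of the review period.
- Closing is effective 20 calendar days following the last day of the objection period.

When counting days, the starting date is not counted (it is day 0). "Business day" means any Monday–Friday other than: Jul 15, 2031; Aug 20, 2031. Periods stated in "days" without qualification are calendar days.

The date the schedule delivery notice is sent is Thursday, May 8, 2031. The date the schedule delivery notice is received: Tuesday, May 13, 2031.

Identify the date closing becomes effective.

The last day of the review period: May 13, 2031 + 15 days = May 28, 2031.
The last day of the objection period: counting 20 business days from Wednesday, May 28, 2031 (May 29, May 30, Jun 2, Jun 3, …, Jun 23, Jun 24, Jun 25, skipping weekends) reaches Wednesday, Jun 25, 2031.
The date closing becomes effective: 20 calendar days after Jun 25, 2031 is Jul 15, 2031.

Jul 15, 2031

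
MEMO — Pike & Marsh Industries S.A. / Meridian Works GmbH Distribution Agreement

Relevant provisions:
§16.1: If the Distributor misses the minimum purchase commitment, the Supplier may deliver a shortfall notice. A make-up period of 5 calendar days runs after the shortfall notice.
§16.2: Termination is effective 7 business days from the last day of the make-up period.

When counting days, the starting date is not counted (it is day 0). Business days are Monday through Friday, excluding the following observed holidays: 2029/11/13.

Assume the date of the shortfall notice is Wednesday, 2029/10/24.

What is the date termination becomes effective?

Adding 5 calendar days to 2029/10/24 gives 2029/10/29, which is the last day of the make-up period.
From Monday, 2029/10/29, 7 business days (Oct 30, Oct 31, Nov 1, Nov 2, Nov 5, Nov 6, Nov 7, skipping weekends) brings us to Wednesday, 2029/11/07, which is the date termination becomes effective.

2029/11/07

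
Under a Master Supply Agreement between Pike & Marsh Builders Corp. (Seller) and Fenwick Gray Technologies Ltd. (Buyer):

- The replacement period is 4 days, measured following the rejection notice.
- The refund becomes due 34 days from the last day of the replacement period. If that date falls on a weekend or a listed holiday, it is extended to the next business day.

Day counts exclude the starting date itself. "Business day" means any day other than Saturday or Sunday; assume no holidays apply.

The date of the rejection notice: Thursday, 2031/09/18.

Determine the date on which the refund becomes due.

2031/10/27

The last day of the replacement period: 4 calendar days after 2031/09/18 is 2031/09/22.
The date on which the refund becomes due: 2031/09/22 + 34 days = 2031/10/26. That falls on a Sunday, so it rolls to the next business day, Monday, 2031/10/27.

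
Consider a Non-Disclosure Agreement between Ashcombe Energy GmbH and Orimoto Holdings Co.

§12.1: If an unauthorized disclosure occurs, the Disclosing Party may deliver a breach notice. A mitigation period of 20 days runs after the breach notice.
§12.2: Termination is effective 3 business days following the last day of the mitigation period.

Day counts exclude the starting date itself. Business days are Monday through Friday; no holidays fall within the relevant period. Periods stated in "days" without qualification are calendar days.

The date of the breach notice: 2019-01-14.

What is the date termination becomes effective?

2019-02-06

The last day of the mitigation period: 20 calendar days after 2019-01-14 is 2019-02-03.
The date termination becomes effective: 3 business days after Sunday, 2019-02-03, skipping weekends — Feb 4, Feb 5, Feb 6 — lands on Wednesday, 2019-02-06.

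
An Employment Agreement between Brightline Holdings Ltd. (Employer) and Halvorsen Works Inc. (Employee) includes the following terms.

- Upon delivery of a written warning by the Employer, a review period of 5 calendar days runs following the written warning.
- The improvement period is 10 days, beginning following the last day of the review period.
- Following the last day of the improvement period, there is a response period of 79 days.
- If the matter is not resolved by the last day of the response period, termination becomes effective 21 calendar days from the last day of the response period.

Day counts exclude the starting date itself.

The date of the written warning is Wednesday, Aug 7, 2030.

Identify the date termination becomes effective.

The last day of the review period: Aug 7, 2030 + 5 days = Aug 12, 2030.
Adding 10 calendar days to Aug 12, 2030 gives Aug 22, 2030, which is the last day of the improvement period.
The last day of the response period: 79 calendar days after Aug 22, 2030 is Nov 9, 2030.
Adding 21 calendar days to Nov 9, 2030 gives Nov 30, 2030, which is the date termination becomes effective.

Nov 30, 2030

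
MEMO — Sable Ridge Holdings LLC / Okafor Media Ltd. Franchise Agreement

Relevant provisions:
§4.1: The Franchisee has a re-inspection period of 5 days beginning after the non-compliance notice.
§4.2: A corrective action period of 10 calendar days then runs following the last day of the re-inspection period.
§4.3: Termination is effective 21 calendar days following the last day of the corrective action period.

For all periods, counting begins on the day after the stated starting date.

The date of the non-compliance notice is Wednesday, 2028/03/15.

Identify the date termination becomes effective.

The last day of the re-inspection period: 2028/03/15 + 5 days = 2028/03/20.
Adding 10 calendar days to 2028/03/20 gives 2028/03/30, which is the last day of the corrective action period.
The date termination becomes effective: 2028/03/30 + 21 days = 2028/04/20.

2028/04/20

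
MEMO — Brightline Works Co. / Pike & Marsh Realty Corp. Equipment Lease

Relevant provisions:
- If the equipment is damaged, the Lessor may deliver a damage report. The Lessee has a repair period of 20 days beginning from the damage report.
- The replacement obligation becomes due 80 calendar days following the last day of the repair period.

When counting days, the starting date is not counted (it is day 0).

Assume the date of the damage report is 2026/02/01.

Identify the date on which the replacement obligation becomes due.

2026/05/12

Adding 20 calendar days to 2026/02/01 gives 2026/02/21, which is the last day of the repair period.
The date on which the replacement obligation becomes due: 2026/02/21 + 80 days = 2026/05/12.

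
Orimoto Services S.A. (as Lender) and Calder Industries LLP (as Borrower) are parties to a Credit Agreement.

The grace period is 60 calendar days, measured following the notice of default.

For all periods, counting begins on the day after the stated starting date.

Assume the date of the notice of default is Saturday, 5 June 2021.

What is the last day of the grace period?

4 August 2021

The last day of the grace period: 5 June 2021 + 60 days = 4 August 2021.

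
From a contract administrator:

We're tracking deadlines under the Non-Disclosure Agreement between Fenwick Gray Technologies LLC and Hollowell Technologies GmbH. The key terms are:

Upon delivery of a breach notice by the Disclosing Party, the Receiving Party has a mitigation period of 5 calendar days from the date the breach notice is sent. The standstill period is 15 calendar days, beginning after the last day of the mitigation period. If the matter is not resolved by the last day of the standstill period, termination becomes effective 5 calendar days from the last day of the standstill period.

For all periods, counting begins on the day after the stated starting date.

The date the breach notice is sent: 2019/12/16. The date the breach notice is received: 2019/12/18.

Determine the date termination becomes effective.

The last day of the mitigation period: 5 calendar days after 2019/12/16 is 2019/12/21.
The last day of the standstill period: 2019/12/21 + 15 days = 2020/01/05.
The date termination becomes effective: 2020/01/05 + 5 days = 2020/01/10.

2020/01/10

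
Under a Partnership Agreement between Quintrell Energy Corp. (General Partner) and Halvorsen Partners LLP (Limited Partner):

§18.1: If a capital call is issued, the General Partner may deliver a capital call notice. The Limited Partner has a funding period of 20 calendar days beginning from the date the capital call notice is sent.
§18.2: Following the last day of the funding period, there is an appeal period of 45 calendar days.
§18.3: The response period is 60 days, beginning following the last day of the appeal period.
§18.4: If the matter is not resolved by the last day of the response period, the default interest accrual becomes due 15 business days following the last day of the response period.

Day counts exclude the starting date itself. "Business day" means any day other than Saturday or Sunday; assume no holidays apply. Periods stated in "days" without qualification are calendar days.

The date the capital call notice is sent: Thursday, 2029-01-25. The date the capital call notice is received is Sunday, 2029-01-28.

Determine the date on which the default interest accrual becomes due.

Adding 20 calendar days to 2029-01-25 gives 2029-02-14, which is the last day of the funding period.
Adding 45 calendar days to 2029-02-14 gives 2029-03-31, which is the last day of the appeal period.
The last day of the response period: 60 calendar days after 2029-03-31 is 2029-05-30.
The date on which the default interest accrual becomes due: 15 business days after Wednesday, 2029-05-30, skipping weekends — May 31, Jun 1, Jun 4, Jun 5, …, Jun 18, Jun 19, Jun 20 — lands on Wednesday, 2029-06-20.

2029-06-20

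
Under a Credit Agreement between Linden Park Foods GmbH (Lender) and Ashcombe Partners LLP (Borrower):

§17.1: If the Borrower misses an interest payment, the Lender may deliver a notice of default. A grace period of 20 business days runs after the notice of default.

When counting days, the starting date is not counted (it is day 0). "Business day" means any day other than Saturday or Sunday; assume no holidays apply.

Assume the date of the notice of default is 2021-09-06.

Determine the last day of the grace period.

The last day of the grace period: 20 business days after Monday, 2021-09-06, skipping weekends — Sep 7, Sep 8, Sep 9, Sep 10, …, Sep 30, Oct 1, Oct 4 — lands on Monday, 2021-10-04.

2021-10-04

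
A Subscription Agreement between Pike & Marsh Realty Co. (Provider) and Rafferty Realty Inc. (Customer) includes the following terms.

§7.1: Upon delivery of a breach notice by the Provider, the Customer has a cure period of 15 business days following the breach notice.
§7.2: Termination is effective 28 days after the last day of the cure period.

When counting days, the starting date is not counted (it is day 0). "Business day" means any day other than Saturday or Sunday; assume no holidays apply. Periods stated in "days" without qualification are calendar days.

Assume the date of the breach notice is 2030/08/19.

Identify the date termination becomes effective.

The last day of the cure period: counting 15 business days from Monday, 2030/08/19 (Aug 20, Aug 21, Aug 22, Aug 23, …, Sep 5, Sep 6, Sep 9, skipping weekends) reaches Monday, 2030/09/09.
Adding 28 calendar days to 2030/09/09 gives 2030/10/07, which is the date termination becomes effective.

2030/10/07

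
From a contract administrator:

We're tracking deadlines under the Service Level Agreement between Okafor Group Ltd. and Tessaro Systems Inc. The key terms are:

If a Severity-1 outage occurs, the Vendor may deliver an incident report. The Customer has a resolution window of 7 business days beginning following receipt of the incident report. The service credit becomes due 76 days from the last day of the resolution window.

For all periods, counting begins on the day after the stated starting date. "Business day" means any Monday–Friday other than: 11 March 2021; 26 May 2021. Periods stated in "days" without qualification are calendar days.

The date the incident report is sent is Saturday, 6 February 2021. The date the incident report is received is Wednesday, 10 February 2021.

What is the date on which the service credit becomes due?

From Wednesday, 10 February 2021, 7 business days (Feb 11, Feb 12, Feb 15, Feb 16, Feb 17, Feb 18, Feb 19, skipping weekends) brings us to Friday, 19 February 2021, which is the last day of the resolution window.
Adding 76 calendar days to 19 February 2021 gives 6 May 2021, which is the date on which the service credit becomes due.

6 May 2021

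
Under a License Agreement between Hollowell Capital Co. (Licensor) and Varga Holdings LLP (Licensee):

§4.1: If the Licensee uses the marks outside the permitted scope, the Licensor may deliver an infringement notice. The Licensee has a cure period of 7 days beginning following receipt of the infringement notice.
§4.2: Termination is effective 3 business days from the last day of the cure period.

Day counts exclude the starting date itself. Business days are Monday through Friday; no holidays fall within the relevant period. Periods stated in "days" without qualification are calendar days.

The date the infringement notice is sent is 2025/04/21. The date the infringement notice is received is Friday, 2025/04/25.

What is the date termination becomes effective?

The last day of the cure period: 2025/04/25 + 7 days = 2025/05/02.
The date termination becomes effective: counting 3 business days from Friday, 2025/05/02 (May 5, May 6, May 7, skipping weekends) reaches Wednesday, 2025/05/07.

2025/05/07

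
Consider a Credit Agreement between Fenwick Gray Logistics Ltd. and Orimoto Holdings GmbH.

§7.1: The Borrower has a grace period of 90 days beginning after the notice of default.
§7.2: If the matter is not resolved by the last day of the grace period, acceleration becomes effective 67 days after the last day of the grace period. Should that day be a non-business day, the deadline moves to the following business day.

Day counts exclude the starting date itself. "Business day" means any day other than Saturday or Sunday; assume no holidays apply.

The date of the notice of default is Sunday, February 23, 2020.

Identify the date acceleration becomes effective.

July 29, 2020

The last day of the grace period: 90 calendar days after February 23, 2020 is May 23, 2020.
The date acceleration becomes effective: 67 calendar days after May 23, 2020 is July 29, 2020. July 29, 2020 is a Wednesday, so no roll-forward applies.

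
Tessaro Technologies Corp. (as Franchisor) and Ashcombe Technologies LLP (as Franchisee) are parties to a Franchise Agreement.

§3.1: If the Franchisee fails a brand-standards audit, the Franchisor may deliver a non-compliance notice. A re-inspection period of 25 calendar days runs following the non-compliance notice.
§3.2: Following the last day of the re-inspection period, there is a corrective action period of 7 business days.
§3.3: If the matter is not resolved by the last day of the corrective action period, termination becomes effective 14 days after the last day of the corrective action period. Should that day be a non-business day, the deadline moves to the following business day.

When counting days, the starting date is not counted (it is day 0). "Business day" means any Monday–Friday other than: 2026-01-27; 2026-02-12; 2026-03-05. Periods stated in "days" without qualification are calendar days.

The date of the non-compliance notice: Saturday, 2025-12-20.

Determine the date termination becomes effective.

Adding 25 calendar days to 2025-12-20 gives 2026-01-14, which is the last day of the re-inspection period.
From Wednesday, 2026-01-14, 7 business days (Jan 15, Jan 16, Jan 19, Jan 20, Jan 21, Jan 22, Jan 23, skipping weekends) brings us to Friday, 2026-01-23, which is the last day of the corrective action period.
Adding 14 calendar days to 2026-01-23 gives 2026-02-06, which is the date termination becomes effective. 2026-02-06 is a Friday and is not a listed holiday, so no roll-forward applies.

2026-02-06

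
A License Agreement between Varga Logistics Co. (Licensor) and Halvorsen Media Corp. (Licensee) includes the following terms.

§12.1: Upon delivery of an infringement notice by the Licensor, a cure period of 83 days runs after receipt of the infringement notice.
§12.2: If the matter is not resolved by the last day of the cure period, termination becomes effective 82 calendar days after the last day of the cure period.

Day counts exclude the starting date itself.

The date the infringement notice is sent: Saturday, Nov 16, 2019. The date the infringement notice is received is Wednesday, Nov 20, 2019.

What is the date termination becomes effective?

The last day of the cure period: 83 calendar days after Nov 20, 2019 is Feb 11, 2020.
The date termination becomes effective: Feb 11, 2020 + 82 days = May 3, 2020.

May 3, 2020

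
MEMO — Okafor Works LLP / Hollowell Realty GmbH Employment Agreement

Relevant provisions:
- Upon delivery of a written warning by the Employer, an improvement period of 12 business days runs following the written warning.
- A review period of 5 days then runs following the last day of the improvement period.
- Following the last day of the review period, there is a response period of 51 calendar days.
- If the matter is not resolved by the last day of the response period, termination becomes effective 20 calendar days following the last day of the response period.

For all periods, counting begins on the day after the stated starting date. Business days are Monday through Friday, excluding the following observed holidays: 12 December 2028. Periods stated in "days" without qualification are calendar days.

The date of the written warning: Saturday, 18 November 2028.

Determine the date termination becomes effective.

19 February 2029

The last day of the improvement period: 12 business days after Saturday, 18 November 2028, skipping weekends — Nov 20, Nov 21, Nov 22, Nov 23, …, Dec 1, Dec 4, Dec 5 — lands on Tuesday, 5 December 2028.
The last day of the review period: 5 calendar days after 5 December 2028 is 10 December 2028.
The last day of the response period: 51 calendar days after 10 December 2028 is 30 January 2029.
The date termination becomes effective: 20 calendar days after 30 January 2029 is 19 February 2029.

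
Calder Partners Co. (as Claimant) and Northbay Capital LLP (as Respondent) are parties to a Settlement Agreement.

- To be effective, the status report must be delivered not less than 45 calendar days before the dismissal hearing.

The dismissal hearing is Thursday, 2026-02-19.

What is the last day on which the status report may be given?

2026-02-19 minus 45 days is 2026-01-05.

2026-01-05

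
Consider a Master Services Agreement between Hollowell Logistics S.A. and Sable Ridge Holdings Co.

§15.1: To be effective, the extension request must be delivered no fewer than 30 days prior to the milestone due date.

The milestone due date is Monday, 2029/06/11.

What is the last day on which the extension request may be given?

2029/06/11 minus 30 days is 2029/05/12.

2029/05/12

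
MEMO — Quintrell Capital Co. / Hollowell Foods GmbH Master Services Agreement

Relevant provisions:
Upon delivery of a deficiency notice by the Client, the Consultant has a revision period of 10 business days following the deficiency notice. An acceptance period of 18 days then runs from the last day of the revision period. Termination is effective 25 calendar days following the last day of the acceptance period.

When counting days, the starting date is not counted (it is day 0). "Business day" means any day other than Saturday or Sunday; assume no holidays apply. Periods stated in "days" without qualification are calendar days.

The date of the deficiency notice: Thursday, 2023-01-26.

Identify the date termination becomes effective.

2023-03-24

The last day of the revision period: 10 business days after Thursday, 2023-01-26, skipping weekends — Jan 27, Jan 30, Jan 31, Feb 1, Feb 2, Feb 3, Feb 6, Feb 7, Feb 8, Feb 9 — lands on Thursday, 2023-02-09.
The last day of the acceptance period: 18 calendar days after 2023-02-09 is 2023-02-27.
The date termination becomes effective: 25 calendar days after 2023-02-27 is 2023-03-24.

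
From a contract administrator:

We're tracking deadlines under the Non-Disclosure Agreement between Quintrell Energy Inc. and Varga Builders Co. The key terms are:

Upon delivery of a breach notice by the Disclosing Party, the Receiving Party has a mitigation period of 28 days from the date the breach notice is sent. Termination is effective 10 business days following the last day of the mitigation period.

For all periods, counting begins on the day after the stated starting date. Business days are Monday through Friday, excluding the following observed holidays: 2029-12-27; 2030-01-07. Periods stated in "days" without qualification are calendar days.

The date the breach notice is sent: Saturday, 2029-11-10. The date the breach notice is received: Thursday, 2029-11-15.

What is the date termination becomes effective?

2029-12-21

The last day of the mitigation period: 28 calendar days after 2029-11-10 is 2029-12-08.
The date termination becomes effective: counting 10 business days from Saturday, 2029-12-08 (Dec 10, Dec 11, Dec 12, Dec 13, Dec 14, Dec 17, Dec 18, Dec 19, Dec 20, Dec 21, skipping weekends) reaches Friday, 2029-12-21.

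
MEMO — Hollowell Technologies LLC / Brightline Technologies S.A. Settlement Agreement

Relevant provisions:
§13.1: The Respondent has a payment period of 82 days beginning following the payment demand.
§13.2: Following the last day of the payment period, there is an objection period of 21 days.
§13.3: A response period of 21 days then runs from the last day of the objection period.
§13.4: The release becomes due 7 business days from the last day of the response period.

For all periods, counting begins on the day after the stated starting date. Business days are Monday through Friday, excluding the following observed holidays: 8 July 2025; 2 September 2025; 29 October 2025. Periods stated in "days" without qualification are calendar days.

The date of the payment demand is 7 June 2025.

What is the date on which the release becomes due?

Adding 82 calendar days to 7 June 2025 gives 28 August 2025, which is the last day of the payment period.
The last day of the objection period: 21 calendar days after 28 August 2025 is 18 September 2025.
The last day of the response period: 21 calendar days after 18 September 2025 is 9 October 2025.
From Thursday, 9 October 2025, 7 business days (Oct 10, Oct 13, Oct 14, Oct 15, Oct 16, Oct 17, Oct 20, skipping weekends) brings us to Monday, 20 October 2025, which is the date on which the release becomes due.

20 October 2025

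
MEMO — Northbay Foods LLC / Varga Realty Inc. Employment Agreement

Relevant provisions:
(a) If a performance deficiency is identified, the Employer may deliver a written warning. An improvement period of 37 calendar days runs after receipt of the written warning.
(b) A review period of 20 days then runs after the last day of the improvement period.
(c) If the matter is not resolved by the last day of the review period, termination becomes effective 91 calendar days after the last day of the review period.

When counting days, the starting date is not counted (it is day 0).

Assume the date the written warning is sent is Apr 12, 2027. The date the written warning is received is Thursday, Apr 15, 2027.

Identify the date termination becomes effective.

Sep 10, 2027

The last day of the improvement period: 37 calendar days after Apr 15, 2027 is May 22, 2027.
The last day of the review period: May 22, 2027 + 20 days = Jun 11, 2027.
The date termination becomes effective: Jun 11, 2027 + 91 days = Sep 10, 2027.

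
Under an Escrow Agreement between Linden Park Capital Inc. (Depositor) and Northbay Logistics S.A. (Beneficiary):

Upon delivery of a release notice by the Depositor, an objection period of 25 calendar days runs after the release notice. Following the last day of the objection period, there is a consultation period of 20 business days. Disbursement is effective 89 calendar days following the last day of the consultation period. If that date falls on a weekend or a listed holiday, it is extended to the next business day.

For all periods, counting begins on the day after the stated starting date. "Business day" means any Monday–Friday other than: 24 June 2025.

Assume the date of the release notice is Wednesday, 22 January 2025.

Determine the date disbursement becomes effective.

The last day of the objection period: 22 January 2025 + 25 days = 16 February 2025.
From Sunday, 16 February 2025, 20 business days (Feb 17, Feb 18, Feb 19, Feb 20, …, Mar 12, Mar 13, Mar 14, skipping weekends) brings us to Friday, 14 March 2025, which is the last day of the consultation period.
The date disbursement becomes effective: 14 March 2025 + 89 days = 11 June 2025. 11 June 2025 is a Wednesday and is not a listed holiday, so no roll-forward applies.

11 June 2025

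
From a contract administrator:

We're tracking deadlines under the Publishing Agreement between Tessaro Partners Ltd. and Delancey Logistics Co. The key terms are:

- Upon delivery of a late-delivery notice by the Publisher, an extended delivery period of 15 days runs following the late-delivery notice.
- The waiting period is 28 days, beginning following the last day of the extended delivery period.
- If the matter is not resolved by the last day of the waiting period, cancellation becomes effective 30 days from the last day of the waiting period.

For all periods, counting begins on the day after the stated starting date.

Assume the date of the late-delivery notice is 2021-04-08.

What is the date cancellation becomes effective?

The last day of the extended delivery period: 15 calendar days after 2021-04-08 is 2021-04-23.
The last day of the waiting period: 2021-04-23 + 28 days = 2021-05-21.
Adding 30 calendar days to 2021-05-21 gives 2021-06-20, which is the date cancellation becomes effective.

2021-06-20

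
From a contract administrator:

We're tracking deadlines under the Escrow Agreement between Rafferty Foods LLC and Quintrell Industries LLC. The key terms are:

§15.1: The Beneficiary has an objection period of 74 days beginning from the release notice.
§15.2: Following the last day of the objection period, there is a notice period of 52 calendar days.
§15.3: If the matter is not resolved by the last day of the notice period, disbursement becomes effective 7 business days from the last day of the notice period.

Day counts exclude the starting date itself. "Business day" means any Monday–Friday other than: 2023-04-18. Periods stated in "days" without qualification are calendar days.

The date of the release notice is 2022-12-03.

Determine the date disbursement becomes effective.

2023-04-19

The last day of the objection period: 74 calendar days after 2022-12-03 is 2023-02-15.
Adding 52 calendar days to 2023-02-15 gives 2023-04-08, which is the last day of the notice period.
From Saturday, 2023-04-08, 7 business days (Apr 10, Apr 11, Apr 12, Apr 13, Apr 14, Apr 17, Apr 19, skipping weekends and the listed holiday on Apr 18) brings us to Wednesday, 2023-04-19, which is the date disbursement becomes effective.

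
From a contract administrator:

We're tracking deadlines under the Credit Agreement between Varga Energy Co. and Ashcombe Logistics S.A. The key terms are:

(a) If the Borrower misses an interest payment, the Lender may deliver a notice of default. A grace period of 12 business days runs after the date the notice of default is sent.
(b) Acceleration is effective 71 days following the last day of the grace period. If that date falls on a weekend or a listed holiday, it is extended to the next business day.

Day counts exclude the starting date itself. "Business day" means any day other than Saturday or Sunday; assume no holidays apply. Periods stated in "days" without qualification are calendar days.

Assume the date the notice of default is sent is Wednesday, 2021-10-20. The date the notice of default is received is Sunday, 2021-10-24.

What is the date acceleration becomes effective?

The last day of the grace period: counting 12 business days from Wednesday, 2021-10-20 (Oct 21, Oct 22, Oct 25, Oct 26, …, Nov 3, Nov 4, Nov 5, skipping weekends) reaches Friday, 2021-11-05.
The date acceleration becomes effective: 2021-11-05 + 71 days = 2022-01-15. That falls on a Saturday, so it rolls to the next business day, Monday, 2022-01-17.

2022-01-17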